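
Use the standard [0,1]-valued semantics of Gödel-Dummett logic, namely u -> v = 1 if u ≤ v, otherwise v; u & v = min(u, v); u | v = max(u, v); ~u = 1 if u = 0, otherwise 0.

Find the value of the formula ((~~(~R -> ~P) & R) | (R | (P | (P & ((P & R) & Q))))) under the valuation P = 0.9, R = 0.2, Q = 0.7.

0.90

~R: Gödel ¬ of 0.2 = 0 (operand ≠ 0)
~P: Gödel ¬ of 0.9 = 0 (operand ≠ 0)
(~R -> ~P): 0 ≤ 0, so result = 1
~(~R -> ~P): Gödel ¬ of 1 = 0 (operand ≠ 0)
~~(~R -> ~P): Gödel ¬ of 0 = 1 (operand is 0)
(~~(~R -> ~P) & R) = min(1, 0.2) = 0.2
(P & R) = min(0.9, 0.2) = 0.2
((P & R) & Q) = min(0.2, 0.7) = 0.2
(P & ((P & R) & Q)) = min(0.9, 0.2) = 0.2
(P | (P & ((P & R) & Q))) = max(0.9, 0.2) = 0.9
(R | (P | (P & ((P & R) & Q)))) = max(0.2, 0.9) = 0.9
((~~(~R -> ~P) & R) | (R | (P | (P & ((P & R) & Q))))) = max(0.2, 0.9) = 0.9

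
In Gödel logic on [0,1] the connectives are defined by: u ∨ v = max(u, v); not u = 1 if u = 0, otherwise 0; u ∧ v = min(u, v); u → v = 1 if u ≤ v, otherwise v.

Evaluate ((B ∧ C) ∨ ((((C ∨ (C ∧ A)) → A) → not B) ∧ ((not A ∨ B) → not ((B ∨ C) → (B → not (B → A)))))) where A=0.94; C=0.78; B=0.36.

0.36

(B ∧ C) = min(0.36, 0.78) = 0.36
(C ∧ A) = min(0.78, 0.94) = 0.78
(C ∨ (C ∧ A)) = max(0.78, 0.78) = 0.78
((C ∨ (C ∧ A)) → A): 0.78 ≤ 0.94, so result = 1
not B: Gödel ¬ of 0.36 = 0 (operand ≠ 0)
(((C ∨ (C ∧ A)) → A) → not B): 1 > 0, so result = 0
not A: Gödel ¬ of 0.94 = 0 (operand ≠ 0)
(not A ∨ B) = max(0, 0.36) = 0.36
(B ∨ C) = max(0.36, 0.78) = 0.78
(B → A): 0.36 ≤ 0.94, so result = 1
not (B → A): Gödel ¬ of 1 = 0 (operand ≠ 0)
(B → not (B → A)): 0.36 > 0, so result = 0
((B ∨ C) → (B → not (B → A))): 0.78 > 0, so result = 0
not ((B ∨ C) → (B → not (B → A))): Gödel ¬ of 0 = 1 (operand is 0)
((not A ∨ B) → not ((B ∨ C) → (B → not (B → A)))): 0.36 ≤ 1, so result = 1
((((C ∨ (C ∧ A)) → A) → not B) ∧ ((not A ∨ B) → not ((B ∨ C) → (B → not (B → A))))) = min(0, 1) = 0
((B ∧ C) ∨ ((((C ∨ (C ∧ A)) → A) → not B) ∧ ((not A ∨ B) → not ((B ∨ C) → (B → not (B → A)))))) = max(0.36, 0) = 0.36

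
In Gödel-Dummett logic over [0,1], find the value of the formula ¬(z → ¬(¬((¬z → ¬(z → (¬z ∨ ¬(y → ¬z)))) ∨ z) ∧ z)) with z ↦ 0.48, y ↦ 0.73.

¬z: Gödel ¬ of 0.48 = 0 (operand ≠ 0)
¬z: Gödel ¬ of 0.48 = 0 (operand ≠ 0)
¬z: Gödel ¬ of 0.48 = 0 (operand ≠ 0)
(y → ¬z): 0.73 > 0, so result = 0
¬(y → ¬z): Gödel ¬ of 0 = 1 (operand is 0)
(¬z ∨ ¬(y → ¬z)) = max(0, 1) = 1
(z → (¬z ∨ ¬(y → ¬z))): 0.48 ≤ 1, so result = 1
¬(z → (¬z ∨ ¬(y → ¬z))): Gödel ¬ of 1 = 0 (operand ≠ 0)
(¬z → ¬(z → (¬z ∨ ¬(y → ¬z)))): 0 ≤ 0, so result = 1
((¬z → ¬(z → (¬z ∨ ¬(y → ¬z)))) ∨ z) = max(1, 0.48) = 1
¬((¬z → ¬(z → (¬z ∨ ¬(y → ¬z)))) ∨ z): Gödel ¬ of 1 = 0 (operand ≠ 0)
(¬((¬z → ¬(z → (¬z ∨ ¬(y → ¬z)))) ∨ z) ∧ z) = min(0, 0.48) = 0
¬(¬((¬z → ¬(z → (¬z ∨ ¬(y → ¬z)))) ∨ z) ∧ z): Gödel ¬ of 0 = 1 (operand is 0)
(z → ¬(¬((¬z → ¬(z → (¬z ∨ ¬(y → ¬z)))) ∨ z) ∧ z)): 0.48 ≤ 1, so result = 1
¬(z → ¬(¬((¬z → ¬(z → (¬z ∨ ¬(y → ¬z)))) ∨ z) ∧ z)): Gödel ¬ of 1 = 0 (operand ≠ 0)

0.00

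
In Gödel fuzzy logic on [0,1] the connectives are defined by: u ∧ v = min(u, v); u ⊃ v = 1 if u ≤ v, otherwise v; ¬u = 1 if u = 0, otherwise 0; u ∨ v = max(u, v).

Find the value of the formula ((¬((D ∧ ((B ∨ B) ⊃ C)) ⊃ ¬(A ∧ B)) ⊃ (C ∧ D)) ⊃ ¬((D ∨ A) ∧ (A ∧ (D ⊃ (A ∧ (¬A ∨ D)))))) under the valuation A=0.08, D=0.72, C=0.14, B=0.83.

(B ∨ B) = max(0.83, 0.83) = 0.83
((B ∨ B) ⊃ C): 0.83 > 0.14, so result = 0.14
(D ∧ ((B ∨ B) ⊃ C)) = min(0.72, 0.14) = 0.14
(A ∧ B) = min(0.08, 0.83) = 0.08
¬(A ∧ B): Gödel ¬ of 0.08 = 0 (operand ≠ 0)
((D ∧ ((B ∨ B) ⊃ C)) ⊃ ¬(A ∧ B)): 0.14 > 0, so result = 0
¬((D ∧ ((B ∨ B) ⊃ C)) ⊃ ¬(A ∧ B)): Gödel ¬ of 0 = 1 (operand is 0)
(C ∧ D) = min(0.14, 0.72) = 0.14
(¬((D ∧ ((B ∨ B) ⊃ C)) ⊃ ¬(A ∧ B)) ⊃ (C ∧ D)): 1 > 0.14, so result = 0.14
(D ∨ A) = max(0.72, 0.08) = 0.72
¬A: Gödel ¬ of 0.08 = 0 (operand ≠ 0)
(¬A ∨ D) = max(0, 0.72) = 0.72
(A ∧ (¬A ∨ D)) = min(0.08, 0.72) = 0.08
(D ⊃ (A ∧ (¬A ∨ D))): 0.72 > 0.08, so result = 0.08
(A ∧ (D ⊃ (A ∧ (¬A ∨ D)))) = min(0.08, 0.08) = 0.08
((D ∨ A) ∧ (A ∧ (D ⊃ (A ∧ (¬A ∨ D))))) = min(0.72, 0.08) = 0.08
¬((D ∨ A) ∧ (A ∧ (D ⊃ (A ∧ (¬A ∨ D))))): Gödel ¬ of 0.08 = 0 (operand ≠ 0)
((¬((D ∧ ((B ∨ B) ⊃ C)) ⊃ ¬(A ∧ B)) ⊃ (C ∧ D)) ⊃ ¬((D ∨ A) ∧ (A ∧ (D ⊃ (A ∧ (¬A ∨ D)))))): 0.14 > 0, so result = 0

0.00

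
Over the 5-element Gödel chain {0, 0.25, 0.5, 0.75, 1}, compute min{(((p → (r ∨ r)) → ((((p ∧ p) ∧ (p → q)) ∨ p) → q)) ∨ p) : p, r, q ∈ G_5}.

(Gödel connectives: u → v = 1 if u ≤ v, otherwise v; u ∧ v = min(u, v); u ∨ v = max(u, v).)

The minimum is attained at p = 0.25, r = 0.25, q = 0:
  (r ∨ r) = max(0.25, 0.25) = 0.25
  (p → (r ∨ r)): 0.25 ≤ 0.25, so result = 1
  (p ∧ p) = min(0.25, 0.25) = 0.25
  (p → q): 0.25 > 0, so result = 0
  ((p ∧ p) ∧ (p → q)) = min(0.25, 0) = 0
  (((p ∧ p) ∧ (p → q)) ∨ p) = max(0, 0.25) = 0.25
  ((((p ∧ p) ∧ (p → q)) ∨ p) → q): 0.25 > 0, so result = 0
  ((p → (r ∨ r)) → ((((p ∧ p) ∧ (p → q)) ∨ p) → q)): 1 > 0, so result = 0
  (((p → (r ∨ r)) → ((((p ∧ p) ∧ (p → q)) ∨ p) → q)) ∨ p) = max(0, 0.25) = 0.25
Checking all 125 assignments confirms none give a value below 0.25.

0.25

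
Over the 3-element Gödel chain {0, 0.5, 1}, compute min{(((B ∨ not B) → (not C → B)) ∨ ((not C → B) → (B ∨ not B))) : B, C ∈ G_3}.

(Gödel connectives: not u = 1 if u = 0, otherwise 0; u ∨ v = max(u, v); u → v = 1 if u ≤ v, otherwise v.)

Every assignment gives 1. For instance at B = 0, C = 0:
  not B: Gödel ¬ of 0 = 1 (operand is 0)
  (B ∨ not B) = max(0, 1) = 1
  not C: Gödel ¬ of 0 = 1 (operand is 0)
  (not C → B): 1 > 0, so result = 0
  ((B ∨ not B) → (not C → B)): 1 > 0, so result = 0
  not C: Gödel ¬ of 0 = 1 (operand is 0)
  (not C → B): 1 > 0, so result = 0
  not B: Gödel ¬ of 0 = 1 (operand is 0)
  (B ∨ not B) = max(0, 1) = 1
  ((not C → B) → (B ∨ not B)): 0 ≤ 1, so result = 1
  (((B ∨ not B) → (not C → B)) ∨ ((not C → B) → (B ∨ not B))) = max(0, 1) = 1
All 9 assignments give value 1 — the formula is a G_3-tautology.

1.00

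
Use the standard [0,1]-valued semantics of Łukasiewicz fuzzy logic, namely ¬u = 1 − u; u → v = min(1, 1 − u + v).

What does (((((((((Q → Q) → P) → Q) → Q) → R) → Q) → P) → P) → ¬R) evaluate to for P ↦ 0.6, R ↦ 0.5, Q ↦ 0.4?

0.90

(Q → Q): min(1, 1 − 0.4 + 0.4) = 1
((Q → Q) → P): min(1, 1 − 1 + 0.6) = 0.6
(((Q → Q) → P) → Q): min(1, 1 − 0.6 + 0.4) = 0.8
((((Q → Q) → P) → Q) → Q): min(1, 1 − 0.8 + 0.4) = 0.6
(((((Q → Q) → P) → Q) → Q) → R): min(1, 1 − 0.6 + 0.5) = 0.9
((((((Q → Q) → P) → Q) → Q) → R) → Q): min(1, 1 − 0.9 + 0.4) = 0.5
(((((((Q → Q) → P) → Q) → Q) → R) → Q) → P): min(1, 1 − 0.5 + 0.6) = 1
((((((((Q → Q) → P) → Q) → Q) → R) → Q) → P) → P): min(1, 1 − 1 + 0.6) = 0.6
¬R: Łukasiewicz ¬ gives 1 − 0.5 = 0.5
(((((((((Q → Q) → P) → Q) → Q) → R) → Q) → P) → P) → ¬R): min(1, 1 − 0.6 + 0.5) = 0.9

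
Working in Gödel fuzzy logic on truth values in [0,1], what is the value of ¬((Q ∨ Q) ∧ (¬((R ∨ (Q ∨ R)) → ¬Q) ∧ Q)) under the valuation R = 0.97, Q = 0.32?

(Q ∨ Q) = max(0.32, 0.32) = 0.32
(Q ∨ R) = max(0.32, 0.97) = 0.97
(R ∨ (Q ∨ R)) = max(0.97, 0.97) = 0.97
¬Q: Gödel ¬ of 0.32 = 0 (operand ≠ 0)
((R ∨ (Q ∨ R)) → ¬Q): 0.97 > 0, so result = 0
¬((R ∨ (Q ∨ R)) → ¬Q): Gödel ¬ of 0 = 1 (operand is 0)
(¬((R ∨ (Q ∨ R)) → ¬Q) ∧ Q) = min(1, 0.32) = 0.32
((Q ∨ Q) ∧ (¬((R ∨ (Q ∨ R)) → ¬Q) ∧ Q)) = min(0.32, 0.32) = 0.32
¬((Q ∨ Q) ∧ (¬((R ∨ (Q ∨ R)) → ¬Q) ∧ Q)): Gödel ¬ of 0.32 = 0 (operand ≠ 0)

0.00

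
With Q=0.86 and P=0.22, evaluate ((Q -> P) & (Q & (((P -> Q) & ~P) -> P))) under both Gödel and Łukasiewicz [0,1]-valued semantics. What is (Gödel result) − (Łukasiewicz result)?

Gödel evaluation:
  (Q -> P): 0.86 > 0.22, so result = 0.22
  (P -> Q): 0.22 ≤ 0.86, so result = 1
  ~P: Gödel ¬ of 0.22 = 0 (operand ≠ 0)
  ((P -> Q) & ~P) = min(1, 0) = 0
  (((P -> Q) & ~P) -> P): 0 ≤ 0.22, so result = 1
  (Q & (((P -> Q) & ~P) -> P)) = min(0.86, 1) = 0.86
  ((Q -> P) & (Q & (((P -> Q) & ~P) -> P))) = min(0.22, 0.86) = 0.22
  Gödel value = 0.22
Łukasiewicz evaluation:
  (Q -> P): min(1, 1 − 0.86 + 0.22) = 0.36
  (P -> Q): min(1, 1 − 0.22 + 0.86) = 1
  ~P: Łukasiewicz ¬ gives 1 − 0.22 = 0.78
  ((P -> Q) & ~P) = min(1, 0.78) = 0.78
  (((P -> Q) & ~P) -> P): min(1, 1 − 0.78 + 0.22) = 0.44
  (Q & (((P -> Q) & ~P) -> P)) = min(0.86, 0.44) = 0.44
  ((Q -> P) & (Q & (((P -> Q) & ~P) -> P))) = min(0.36, 0.44) = 0.36
  Łukasiewicz value = 0.36
Difference: 0.22 − 0.36 = -0.14

-0.14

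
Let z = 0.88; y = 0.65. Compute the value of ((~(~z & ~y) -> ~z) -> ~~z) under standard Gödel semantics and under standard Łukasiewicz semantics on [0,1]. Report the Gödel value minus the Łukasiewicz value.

Gödel evaluation:
  ~z: Gödel ¬ of 0.88 = 0 (operand ≠ 0)
  ~y: Gödel ¬ of 0.65 = 0 (operand ≠ 0)
  (~z & ~y) = min(0, 0) = 0
  ~(~z & ~y): Gödel ¬ of 0 = 1 (operand is 0)
  ~z: Gödel ¬ of 0.88 = 0 (operand ≠ 0)
  (~(~z & ~y) -> ~z): 1 > 0, so result = 0
  ~z: Gödel ¬ of 0.88 = 0 (operand ≠ 0)
  ~~z: Gödel ¬ of 0 = 1 (operand is 0)
  ((~(~z & ~y) -> ~z) -> ~~z): 0 ≤ 1, so result = 1
  Gödel value = 1
Łukasiewicz evaluation:
  ~z: Łukasiewicz ¬ gives 1 − 0.88 = 0.12
  ~y: Łukasiewicz ¬ gives 1 − 0.65 = 0.35
  (~z & ~y) = min(0.12, 0.35) = 0.12
  ~(~z & ~y): Łukasiewicz ¬ gives 1 − 0.12 = 0.88
  ~z: Łukasiewicz ¬ gives 1 − 0.88 = 0.12
  (~(~z & ~y) -> ~z): min(1, 1 − 0.88 + 0.12) = 0.24
  ~z: Łukasiewicz ¬ gives 1 − 0.88 = 0.12
  ~~z: Łukasiewicz ¬ gives 1 − 0.12 = 0.88
  ((~(~z & ~y) -> ~z) -> ~~z): min(1, 1 − 0.24 + 0.88) = 1
  Łukasiewicz value = 1
Difference: 1 − 1 = 0.00

0.00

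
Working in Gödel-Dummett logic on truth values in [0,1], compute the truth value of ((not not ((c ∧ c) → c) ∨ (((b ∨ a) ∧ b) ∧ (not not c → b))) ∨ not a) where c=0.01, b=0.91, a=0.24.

(c ∧ c) = min(0.01, 0.01) = 0.01
((c ∧ c) → c): 0.01 ≤ 0.01, so result = 1
not ((c ∧ c) → c): Gödel ¬ of 1 = 0 (operand ≠ 0)
not not ((c ∧ c) → c): Gödel ¬ of 0 = 1 (operand is 0)
(b ∨ a) = max(0.91, 0.24) = 0.91
((b ∨ a) ∧ b) = min(0.91, 0.91) = 0.91
not c: Gödel ¬ of 0.01 = 0 (operand ≠ 0)
not not c: Gödel ¬ of 0 = 1 (operand is 0)
(not not c → b): 1 > 0.91, so result = 0.91
(((b ∨ a) ∧ b) ∧ (not not c → b)) = min(0.91, 0.91) = 0.91
(not not ((c ∧ c) → c) ∨ (((b ∨ a) ∧ b) ∧ (not not c → b))) = max(1, 0.91) = 1
not a: Gödel ¬ of 0.24 = 0 (operand ≠ 0)
((not not ((c ∧ c) → c) ∨ (((b ∨ a) ∧ b) ∧ (not not c → b))) ∨ not a) = max(1, 0) = 1

1.00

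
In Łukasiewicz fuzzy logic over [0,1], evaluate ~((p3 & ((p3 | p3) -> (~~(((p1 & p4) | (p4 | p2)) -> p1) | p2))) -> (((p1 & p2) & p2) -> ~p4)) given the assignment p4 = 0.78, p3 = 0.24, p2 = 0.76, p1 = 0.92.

(p3 | p3) = max(0.24, 0.24) = 0.24
(p1 & p4) = min(0.92, 0.78) = 0.78
(p4 | p2) = max(0.78, 0.76) = 0.78
((p1 & p4) | (p4 | p2)) = max(0.78, 0.78) = 0.78
(((p1 & p4) | (p4 | p2)) -> p1): min(1, 1 − 0.78 + 0.92) = 1
~(((p1 & p4) | (p4 | p2)) -> p1): Łukasiewicz ¬ gives 1 − 1 = 0
~~(((p1 & p4) | (p4 | p2)) -> p1): Łukasiewicz ¬ gives 1 − 0 = 1
(~~(((p1 & p4) | (p4 | p2)) -> p1) | p2) = max(1, 0.76) = 1
((p3 | p3) -> (~~(((p1 & p4) | (p4 | p2)) -> p1) | p2)): min(1, 1 − 0.24 + 1) = 1
(p3 & ((p3 | p3) -> (~~(((p1 & p4) | (p4 | p2)) -> p1) | p2))) = min(0.24, 1) = 0.24
(p1 & p2) = min(0.92, 0.76) = 0.76
((p1 & p2) & p2) = min(0.76, 0.76) = 0.76
~p4: Łukasiewicz ¬ gives 1 − 0.78 = 0.22
(((p1 & p2) & p2) -> ~p4): min(1, 1 − 0.76 + 0.22) = 0.46
((p3 & ((p3 | p3) -> (~~(((p1 & p4) | (p4 | p2)) -> p1) | p2))) -> (((p1 & p2) & p2) -> ~p4)): min(1, 1 − 0.24 + 0.46) = 1
~((p3 & ((p3 | p3) -> (~~(((p1 & p4) | (p4 | p2)) -> p1) | p2))) -> (((p1 & p2) & p2) -> ~p4)): Łukasiewicz ¬ gives 1 − 1 = 0

0.00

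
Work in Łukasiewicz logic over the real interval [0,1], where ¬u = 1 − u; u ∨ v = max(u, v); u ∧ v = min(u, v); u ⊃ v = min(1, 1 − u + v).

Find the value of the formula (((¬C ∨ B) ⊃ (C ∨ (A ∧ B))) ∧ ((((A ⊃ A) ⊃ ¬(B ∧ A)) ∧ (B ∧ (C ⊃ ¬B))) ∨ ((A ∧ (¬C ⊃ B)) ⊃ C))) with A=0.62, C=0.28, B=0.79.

¬C: Łukasiewicz ¬ gives 1 − 0.28 = 0.72
(¬C ∨ B) = max(0.72, 0.79) = 0.79
(A ∧ B) = min(0.62, 0.79) = 0.62
(C ∨ (A ∧ B)) = max(0.28, 0.62) = 0.62
((¬C ∨ B) ⊃ (C ∨ (A ∧ B))): min(1, 1 − 0.79 + 0.62) = 0.83
(A ⊃ A): min(1, 1 − 0.62 + 0.62) = 1
(B ∧ A) = min(0.79, 0.62) = 0.62
¬(B ∧ A): Łukasiewicz ¬ gives 1 − 0.62 = 0.38
((A ⊃ A) ⊃ ¬(B ∧ A)): min(1, 1 − 1 + 0.38) = 0.38
¬B: Łukasiewicz ¬ gives 1 − 0.79 = 0.21
(C ⊃ ¬B): min(1, 1 − 0.28 + 0.21) = 0.93
(B ∧ (C ⊃ ¬B)) = min(0.79, 0.93) = 0.79
(((A ⊃ A) ⊃ ¬(B ∧ A)) ∧ (B ∧ (C ⊃ ¬B))) = min(0.38, 0.79) = 0.38
¬C: Łukasiewicz ¬ gives 1 − 0.28 = 0.72
(¬C ⊃ B): min(1, 1 − 0.72 + 0.79) = 1
(A ∧ (¬C ⊃ B)) = min(0.62, 1) = 0.62
((A ∧ (¬C ⊃ B)) ⊃ C): min(1, 1 − 0.62 + 0.28) = 0.66
((((A ⊃ A) ⊃ ¬(B ∧ A)) ∧ (B ∧ (C ⊃ ¬B))) ∨ ((A ∧ (¬C ⊃ B)) ⊃ C)) = max(0.38, 0.66) = 0.66
(((¬C ∨ B) ⊃ (C ∨ (A ∧ B))) ∧ ((((A ⊃ A) ⊃ ¬(B ∧ A)) ∧ (B ∧ (C ⊃ ¬B))) ∨ ((A ∧ (¬C ⊃ B)) ⊃ C))) = min(0.83, 0.66) = 0.66

0.66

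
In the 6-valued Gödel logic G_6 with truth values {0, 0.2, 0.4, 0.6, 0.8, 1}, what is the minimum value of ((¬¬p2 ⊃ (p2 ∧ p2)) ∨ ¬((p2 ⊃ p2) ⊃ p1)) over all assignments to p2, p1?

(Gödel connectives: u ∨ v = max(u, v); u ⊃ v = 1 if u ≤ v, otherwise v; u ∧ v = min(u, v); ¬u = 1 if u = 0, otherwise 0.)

The minimum is attained at p2 = 0.2, p1 = 0.2:
  ¬p2: Gödel ¬ of 0.2 = 0 (operand ≠ 0)
  ¬¬p2: Gödel ¬ of 0 = 1 (operand is 0)
  (p2 ∧ p2) = min(0.2, 0.2) = 0.2
  (¬¬p2 ⊃ (p2 ∧ p2)): 1 > 0.2, so result = 0.2
  (p2 ⊃ p2): 0.2 ≤ 0.2, so result = 1
  ((p2 ⊃ p2) ⊃ p1): 1 > 0.2, so result = 0.2
  ¬((p2 ⊃ p2) ⊃ p1): Gödel ¬ of 0.2 = 0 (operand ≠ 0)
  ((¬¬p2 ⊃ (p2 ∧ p2)) ∨ ¬((p2 ⊃ p2) ⊃ p1)) = max(0.2, 0) = 0.2
Checking all 36 assignments confirms none give a value below 0.20.

0.20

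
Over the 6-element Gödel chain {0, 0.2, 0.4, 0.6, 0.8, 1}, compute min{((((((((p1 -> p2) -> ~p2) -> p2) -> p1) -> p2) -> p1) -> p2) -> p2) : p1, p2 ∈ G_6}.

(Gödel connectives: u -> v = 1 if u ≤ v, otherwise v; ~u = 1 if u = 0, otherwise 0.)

0.20

The minimum is attained at p1 = 0, p2 = 0.2:
  (p1 -> p2): 0 ≤ 0.2, so result = 1
  ~p2: Gödel ¬ of 0.2 = 0 (operand ≠ 0)
  ((p1 -> p2) -> ~p2): 1 > 0, so result = 0
  (((p1 -> p2) -> ~p2) -> p2): 0 ≤ 0.2, so result = 1
  ((((p1 -> p2) -> ~p2) -> p2) -> p1): 1 > 0, so result = 0
  (((((p1 -> p2) -> ~p2) -> p2) -> p1) -> p2): 0 ≤ 0.2, so result = 1
  ((((((p1 -> p2) -> ~p2) -> p2) -> p1) -> p2) -> p1): 1 > 0, so result = 0
  (((((((p1 -> p2) -> ~p2) -> p2) -> p1) -> p2) -> p1) -> p2): 0 ≤ 0.2, so result = 1
  ((((((((p1 -> p2) -> ~p2) -> p2) -> p1) -> p2) -> p1) -> p2) -> p2): 1 > 0.2, so result = 0.2
Checking all 36 assignments confirms none give a value below 0.20.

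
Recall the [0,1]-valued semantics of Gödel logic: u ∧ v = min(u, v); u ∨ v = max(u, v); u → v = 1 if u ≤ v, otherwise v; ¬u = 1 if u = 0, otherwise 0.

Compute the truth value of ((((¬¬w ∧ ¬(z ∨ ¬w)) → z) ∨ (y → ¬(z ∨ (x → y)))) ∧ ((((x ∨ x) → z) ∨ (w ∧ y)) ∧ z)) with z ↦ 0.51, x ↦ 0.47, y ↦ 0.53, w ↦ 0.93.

¬w: Gödel ¬ of 0.93 = 0 (operand ≠ 0)
¬¬w: Gödel ¬ of 0 = 1 (operand is 0)
¬w: Gödel ¬ of 0.93 = 0 (operand ≠ 0)
(z ∨ ¬w) = max(0.51, 0) = 0.51
¬(z ∨ ¬w): Gödel ¬ of 0.51 = 0 (operand ≠ 0)
(¬¬w ∧ ¬(z ∨ ¬w)) = min(1, 0) = 0
((¬¬w ∧ ¬(z ∨ ¬w)) → z): 0 ≤ 0.51, so result = 1
(x → y): 0.47 ≤ 0.53, so result = 1
(z ∨ (x → y)) = max(0.51, 1) = 1
¬(z ∨ (x → y)): Gödel ¬ of 1 = 0 (operand ≠ 0)
(y → ¬(z ∨ (x → y))): 0.53 > 0, so result = 0
(((¬¬w ∧ ¬(z ∨ ¬w)) → z) ∨ (y → ¬(z ∨ (x → y)))) = max(1, 0) = 1
(x ∨ x) = max(0.47, 0.47) = 0.47
((x ∨ x) → z): 0.47 ≤ 0.51, so result = 1
(w ∧ y) = min(0.93, 0.53) = 0.53
(((x ∨ x) → z) ∨ (w ∧ y)) = max(1, 0.53) = 1
((((x ∨ x) → z) ∨ (w ∧ y)) ∧ z) = min(1, 0.51) = 0.51
((((¬¬w ∧ ¬(z ∨ ¬w)) → z) ∨ (y → ¬(z ∨ (x → y)))) ∧ ((((x ∨ x) → z) ∨ (w ∧ y)) ∧ z)) = min(1, 0.51) = 0.51

0.51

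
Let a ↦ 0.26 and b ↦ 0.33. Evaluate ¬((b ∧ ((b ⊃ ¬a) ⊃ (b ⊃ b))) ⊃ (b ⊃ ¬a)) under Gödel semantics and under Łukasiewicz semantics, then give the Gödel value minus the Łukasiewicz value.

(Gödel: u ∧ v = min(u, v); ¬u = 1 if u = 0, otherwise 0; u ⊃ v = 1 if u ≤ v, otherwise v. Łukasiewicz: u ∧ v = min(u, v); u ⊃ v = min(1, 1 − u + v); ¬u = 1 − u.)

Gödel evaluation:
  ¬a: Gödel ¬ of 0.26 = 0 (operand ≠ 0)
  (b ⊃ ¬a): 0.33 > 0, so result = 0
  (b ⊃ b): 0.33 ≤ 0.33, so result = 1
  ((b ⊃ ¬a) ⊃ (b ⊃ b)): 0 ≤ 1, so result = 1
  (b ∧ ((b ⊃ ¬a) ⊃ (b ⊃ b))) = min(0.33, 1) = 0.33
  ¬a: Gödel ¬ of 0.26 = 0 (operand ≠ 0)
  (b ⊃ ¬a): 0.33 > 0, so result = 0
  ((b ∧ ((b ⊃ ¬a) ⊃ (b ⊃ b))) ⊃ (b ⊃ ¬a)): 0.33 > 0, so result = 0
  ¬((b ∧ ((b ⊃ ¬a) ⊃ (b ⊃ b))) ⊃ (b ⊃ ¬a)): Gödel ¬ of 0 = 1 (operand is 0)
  Gödel value = 1
Łukasiewicz evaluation:
  ¬a: Łukasiewicz ¬ gives 1 − 0.26 = 0.74
  (b ⊃ ¬a): min(1, 1 − 0.33 + 0.74) = 1
  (b ⊃ b): min(1, 1 − 0.33 + 0.33) = 1
  ((b ⊃ ¬a) ⊃ (b ⊃ b)): min(1, 1 − 1 + 1) = 1
  (b ∧ ((b ⊃ ¬a) ⊃ (b ⊃ b))) = min(0.33, 1) = 0.33
  ¬a: Łukasiewicz ¬ gives 1 − 0.26 = 0.74
  (b ⊃ ¬a): min(1, 1 − 0.33 + 0.74) = 1
  ((b ∧ ((b ⊃ ¬a) ⊃ (b ⊃ b))) ⊃ (b ⊃ ¬a)): min(1, 1 − 0.33 + 1) = 1
  ¬((b ∧ ((b ⊃ ¬a) ⊃ (b ⊃ b))) ⊃ (b ⊃ ¬a)): Łukasiewicz ¬ gives 1 − 1 = 0
  Łukasiewicz value = 0
Difference: 1 − 0 = 1.00

1.00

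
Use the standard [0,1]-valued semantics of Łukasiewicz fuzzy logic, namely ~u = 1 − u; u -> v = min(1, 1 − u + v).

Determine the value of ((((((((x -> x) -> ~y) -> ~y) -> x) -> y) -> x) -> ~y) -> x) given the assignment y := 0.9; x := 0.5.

(x -> x): min(1, 1 − 0.5 + 0.5) = 1
~y: Łukasiewicz ¬ gives 1 − 0.9 = 0.1
((x -> x) -> ~y): min(1, 1 − 1 + 0.1) = 0.1
~y: Łukasiewicz ¬ gives 1 − 0.9 = 0.1
(((x -> x) -> ~y) -> ~y): min(1, 1 − 0.1 + 0.1) = 1
((((x -> x) -> ~y) -> ~y) -> x): min(1, 1 − 1 + 0.5) = 0.5
(((((x -> x) -> ~y) -> ~y) -> x) -> y): min(1, 1 − 0.5 + 0.9) = 1
((((((x -> x) -> ~y) -> ~y) -> x) -> y) -> x): min(1, 1 − 1 + 0.5) = 0.5
~y: Łukasiewicz ¬ gives 1 − 0.9 = 0.1
(((((((x -> x) -> ~y) -> ~y) -> x) -> y) -> x) -> ~y): min(1, 1 − 0.5 + 0.1) = 0.6
((((((((x -> x) -> ~y) -> ~y) -> x) -> y) -> x) -> ~y) -> x): min(1, 1 − 0.6 + 0.5) = 0.9

0.90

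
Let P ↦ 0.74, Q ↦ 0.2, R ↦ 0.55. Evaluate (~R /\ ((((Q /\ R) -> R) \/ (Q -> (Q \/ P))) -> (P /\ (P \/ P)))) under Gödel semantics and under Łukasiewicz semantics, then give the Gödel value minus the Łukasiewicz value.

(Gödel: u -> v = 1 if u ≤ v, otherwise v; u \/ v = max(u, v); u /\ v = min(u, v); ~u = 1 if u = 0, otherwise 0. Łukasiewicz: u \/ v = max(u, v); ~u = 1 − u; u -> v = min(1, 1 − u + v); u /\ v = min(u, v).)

Gödel evaluation:
  ~R: Gödel ¬ of 0.55 = 0 (operand ≠ 0)
  (Q /\ R) = min(0.2, 0.55) = 0.2
  ((Q /\ R) -> R): 0.2 ≤ 0.55, so result = 1
  (Q \/ P) = max(0.2, 0.74) = 0.74
  (Q -> (Q \/ P)): 0.2 ≤ 0.74, so result = 1
  (((Q /\ R) -> R) \/ (Q -> (Q \/ P))) = max(1, 1) = 1
  (P \/ P) = max(0.74, 0.74) = 0.74
  (P /\ (P \/ P)) = min(0.74, 0.74) = 0.74
  ((((Q /\ R) -> R) \/ (Q -> (Q \/ P))) -> (P /\ (P \/ P))): 1 > 0.74, so result = 0.74
  (~R /\ ((((Q /\ R) -> R) \/ (Q -> (Q \/ P))) -> (P /\ (P \/ P)))) = min(0, 0.74) = 0
  Gödel value = 0
Łukasiewicz evaluation:
  ~R: Łukasiewicz ¬ gives 1 − 0.55 = 0.45
  (Q /\ R) = min(0.2, 0.55) = 0.2
  ((Q /\ R) -> R): min(1, 1 − 0.2 + 0.55) = 1
  (Q \/ P) = max(0.2, 0.74) = 0.74
  (Q -> (Q \/ P)): min(1, 1 − 0.2 + 0.74) = 1
  (((Q /\ R) -> R) \/ (Q -> (Q \/ P))) = max(1, 1) = 1
  (P \/ P) = max(0.74, 0.74) = 0.74
  (P /\ (P \/ P)) = min(0.74, 0.74) = 0.74
  ((((Q /\ R) -> R) \/ (Q -> (Q \/ P))) -> (P /\ (P \/ P))): min(1, 1 − 1 + 0.74) = 0.74
  (~R /\ ((((Q /\ R) -> R) \/ (Q -> (Q \/ P))) -> (P /\ (P \/ P)))) = min(0.45, 0.74) = 0.45
  Łukasiewicz value = 0.45
Difference: 0 − 0.45 = -0.45

-0.45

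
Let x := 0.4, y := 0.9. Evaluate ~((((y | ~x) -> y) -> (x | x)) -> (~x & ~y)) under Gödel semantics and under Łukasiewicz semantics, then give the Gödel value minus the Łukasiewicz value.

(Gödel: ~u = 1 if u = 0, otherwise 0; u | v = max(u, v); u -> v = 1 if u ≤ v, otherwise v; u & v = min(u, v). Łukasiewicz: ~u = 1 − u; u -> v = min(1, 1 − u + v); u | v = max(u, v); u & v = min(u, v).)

0.70

Gödel evaluation:
  ~x: Gödel ¬ of 0.4 = 0 (operand ≠ 0)
  (y | ~x) = max(0.9, 0) = 0.9
  ((y | ~x) -> y): 0.9 ≤ 0.9, so result = 1
  (x | x) = max(0.4, 0.4) = 0.4
  (((y | ~x) -> y) -> (x | x)): 1 > 0.4, so result = 0.4
  ~x: Gödel ¬ of 0.4 = 0 (operand ≠ 0)
  ~y: Gödel ¬ of 0.9 = 0 (operand ≠ 0)
  (~x & ~y) = min(0, 0) = 0
  ((((y | ~x) -> y) -> (x | x)) -> (~x & ~y)): 0.4 > 0, so result = 0
  ~((((y | ~x) -> y) -> (x | x)) -> (~x & ~y)): Gödel ¬ of 0 = 1 (operand is 0)
  Gödel value = 1
Łukasiewicz evaluation:
  ~x: Łukasiewicz ¬ gives 1 − 0.4 = 0.6
  (y | ~x) = max(0.9, 0.6) = 0.9
  ((y | ~x) -> y): min(1, 1 − 0.9 + 0.9) = 1
  (x | x) = max(0.4, 0.4) = 0.4
  (((y | ~x) -> y) -> (x | x)): min(1, 1 − 1 + 0.4) = 0.4
  ~x: Łukasiewicz ¬ gives 1 − 0.4 = 0.6
  ~y: Łukasiewicz ¬ gives 1 − 0.9 = 0.1
  (~x & ~y) = min(0.6, 0.1) = 0.1
  ((((y | ~x) -> y) -> (x | x)) -> (~x & ~y)): min(1, 1 − 0.4 + 0.1) = 0.7
  ~((((y | ~x) -> y) -> (x | x)) -> (~x & ~y)): Łukasiewicz ¬ gives 1 − 0.7 = 0.3
  Łukasiewicz value = 0.3
Difference: 1 − 0.3 = 0.70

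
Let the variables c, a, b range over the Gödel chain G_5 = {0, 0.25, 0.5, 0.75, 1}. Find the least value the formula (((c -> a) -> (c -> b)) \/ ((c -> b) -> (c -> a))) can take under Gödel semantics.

Every assignment gives 1. For instance at c = 0, a = 0, b = 0:
  (c -> a): 0 ≤ 0, so result = 1
  (c -> b): 0 ≤ 0, so result = 1
  ((c -> a) -> (c -> b)): 1 ≤ 1, so result = 1
  (c -> b): 0 ≤ 0, so result = 1
  (c -> a): 0 ≤ 0, so result = 1
  ((c -> b) -> (c -> a)): 1 ≤ 1, so result = 1
  (((c -> a) -> (c -> b)) \/ ((c -> b) -> (c -> a))) = max(1, 1) = 1
All 125 assignments give value 1 — the formula is a G_5-tautology.

1.00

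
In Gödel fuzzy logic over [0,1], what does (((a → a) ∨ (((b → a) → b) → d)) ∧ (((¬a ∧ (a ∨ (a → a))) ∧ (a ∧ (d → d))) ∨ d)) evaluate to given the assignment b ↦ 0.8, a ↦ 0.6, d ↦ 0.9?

0.90

(a → a): 0.6 ≤ 0.6, so result = 1
(b → a): 0.8 > 0.6, so result = 0.6
((b → a) → b): 0.6 ≤ 0.8, so result = 1
(((b → a) → b) → d): 1 > 0.9, so result = 0.9
((a → a) ∨ (((b → a) → b) → d)) = max(1, 0.9) = 1
¬a: Gödel ¬ of 0.6 = 0 (operand ≠ 0)
(a → a): 0.6 ≤ 0.6, so result = 1
(a ∨ (a → a)) = max(0.6, 1) = 1
(¬a ∧ (a ∨ (a → a))) = min(0, 1) = 0
(d → d): 0.9 ≤ 0.9, so result = 1
(a ∧ (d → d)) = min(0.6, 1) = 0.6
((¬a ∧ (a ∨ (a → a))) ∧ (a ∧ (d → d))) = min(0, 0.6) = 0
(((¬a ∧ (a ∨ (a → a))) ∧ (a ∧ (d → d))) ∨ d) = max(0, 0.9) = 0.9
(((a → a) ∨ (((b → a) → b) → d)) ∧ (((¬a ∧ (a ∨ (a → a))) ∧ (a ∧ (d → d))) ∨ d)) = min(1, 0.9) = 0.9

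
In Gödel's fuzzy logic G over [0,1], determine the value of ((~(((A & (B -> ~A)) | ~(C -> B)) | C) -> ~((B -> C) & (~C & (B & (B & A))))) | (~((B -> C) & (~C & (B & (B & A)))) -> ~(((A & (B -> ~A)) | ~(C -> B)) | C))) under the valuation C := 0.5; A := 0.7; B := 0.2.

~A: Gödel ¬ of 0.7 = 0 (operand ≠ 0)
(B -> ~A): 0.2 > 0, so result = 0
(A & (B -> ~A)) = min(0.7, 0) = 0
(C -> B): 0.5 > 0.2, so result = 0.2
~(C -> B): Gödel ¬ of 0.2 = 0 (operand ≠ 0)
((A & (B -> ~A)) | ~(C -> B)) = max(0, 0) = 0
(((A & (B -> ~A)) | ~(C -> B)) | C) = max(0, 0.5) = 0.5
~(((A & (B -> ~A)) | ~(C -> B)) | C): Gödel ¬ of 0.5 = 0 (operand ≠ 0)
(B -> C): 0.2 ≤ 0.5, so result = 1
~C: Gödel ¬ of 0.5 = 0 (operand ≠ 0)
(B & A) = min(0.2, 0.7) = 0.2
(B & (B & A)) = min(0.2, 0.2) = 0.2
(~C & (B & (B & A))) = min(0, 0.2) = 0
((B -> C) & (~C & (B & (B & A)))) = min(1, 0) = 0
~((B -> C) & (~C & (B & (B & A)))): Gödel ¬ of 0 = 1 (operand is 0)
(~(((A & (B -> ~A)) | ~(C -> B)) | C) -> ~((B -> C) & (~C & (B & (B & A))))): 0 ≤ 1, so result = 1
(B -> C): 0.2 ≤ 0.5, so result = 1
~C: Gödel ¬ of 0.5 = 0 (operand ≠ 0)
(B & A) = min(0.2, 0.7) = 0.2
(B & (B & A)) = min(0.2, 0.2) = 0.2
(~C & (B & (B & A))) = min(0, 0.2) = 0
((B -> C) & (~C & (B & (B & A)))) = min(1, 0) = 0
~((B -> C) & (~C & (B & (B & A)))): Gödel ¬ of 0 = 1 (operand is 0)
~A: Gödel ¬ of 0.7 = 0 (operand ≠ 0)
(B -> ~A): 0.2 > 0, so result = 0
(A & (B -> ~A)) = min(0.7, 0) = 0
(C -> B): 0.5 > 0.2, so result = 0.2
~(C -> B): Gödel ¬ of 0.2 = 0 (operand ≠ 0)
((A & (B -> ~A)) | ~(C -> B)) = max(0, 0) = 0
(((A & (B -> ~A)) | ~(C -> B)) | C) = max(0, 0.5) = 0.5
~(((A & (B -> ~A)) | ~(C -> B)) | C): Gödel ¬ of 0.5 = 0 (operand ≠ 0)
(~((B -> C) & (~C & (B & (B & A)))) -> ~(((A & (B -> ~A)) | ~(C -> B)) | C)): 1 > 0, so result = 0
((~(((A & (B -> ~A)) | ~(C -> B)) | C) -> ~((B -> C) & (~C & (B & (B & A))))) | (~((B -> C) & (~C & (B & (B & A)))) -> ~(((A & (B -> ~A)) | ~(C -> B)) | C))) = max(1, 0) = 1

1.00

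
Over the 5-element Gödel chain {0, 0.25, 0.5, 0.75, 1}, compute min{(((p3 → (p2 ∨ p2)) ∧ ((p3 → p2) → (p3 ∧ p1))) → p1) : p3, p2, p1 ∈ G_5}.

Every assignment gives 1. For instance at p3 = 0, p2 = 0, p1 = 0:
  (p2 ∨ p2) = max(0, 0) = 0
  (p3 → (p2 ∨ p2)): 0 ≤ 0, so result = 1
  (p3 → p2): 0 ≤ 0, so result = 1
  (p3 ∧ p1) = min(0, 0) = 0
  ((p3 → p2) → (p3 ∧ p1)): 1 > 0, so result = 0
  ((p3 → (p2 ∨ p2)) ∧ ((p3 → p2) → (p3 ∧ p1))) = min(1, 0) = 0
  (((p3 → (p2 ∨ p2)) ∧ ((p3 → p2) → (p3 ∧ p1))) → p1): 0 ≤ 0, so result = 1
All 125 assignments give value 1 — the formula is a G_5-tautology.

1.00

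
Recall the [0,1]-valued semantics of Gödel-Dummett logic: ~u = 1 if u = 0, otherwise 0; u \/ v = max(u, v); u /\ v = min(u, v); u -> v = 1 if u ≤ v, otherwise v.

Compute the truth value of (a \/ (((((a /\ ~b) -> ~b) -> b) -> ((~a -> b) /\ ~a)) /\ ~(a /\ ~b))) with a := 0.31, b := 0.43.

0.31

~b: Gödel ¬ of 0.43 = 0 (operand ≠ 0)
(a /\ ~b) = min(0.31, 0) = 0
~b: Gödel ¬ of 0.43 = 0 (operand ≠ 0)
((a /\ ~b) -> ~b): 0 ≤ 0, so result = 1
(((a /\ ~b) -> ~b) -> b): 1 > 0.43, so result = 0.43
~a: Gödel ¬ of 0.31 = 0 (operand ≠ 0)
(~a -> b): 0 ≤ 0.43, so result = 1
~a: Gödel ¬ of 0.31 = 0 (operand ≠ 0)
((~a -> b) /\ ~a) = min(1, 0) = 0
((((a /\ ~b) -> ~b) -> b) -> ((~a -> b) /\ ~a)): 0.43 > 0, so result = 0
~b: Gödel ¬ of 0.43 = 0 (operand ≠ 0)
(a /\ ~b) = min(0.31, 0) = 0
~(a /\ ~b): Gödel ¬ of 0 = 1 (operand is 0)
(((((a /\ ~b) -> ~b) -> b) -> ((~a -> b) /\ ~a)) /\ ~(a /\ ~b)) = min(0, 1) = 0
(a \/ (((((a /\ ~b) -> ~b) -> b) -> ((~a -> b) /\ ~a)) /\ ~(a /\ ~b))) = max(0.31, 0) = 0.31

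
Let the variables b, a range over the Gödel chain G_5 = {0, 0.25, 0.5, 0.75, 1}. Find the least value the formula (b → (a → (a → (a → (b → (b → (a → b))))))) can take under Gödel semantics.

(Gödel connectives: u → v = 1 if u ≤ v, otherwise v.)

Every assignment gives 1. For instance at b = 0, a = 0:
  (a → b): 0 ≤ 0, so result = 1
  (b → (a → b)): 0 ≤ 1, so result = 1
  (b → (b → (a → b))): 0 ≤ 1, so result = 1
  (a → (b → (b → (a → b)))): 0 ≤ 1, so result = 1
  (a → (a → (b → (b → (a → b))))): 0 ≤ 1, so result = 1
  (a → (a → (a → (b → (b → (a → b)))))): 0 ≤ 1, so result = 1
  (b → (a → (a → (a → (b → (b → (a → b))))))): 0 ≤ 1, so result = 1
All 25 assignments give value 1 — the formula is a G_5-tautology.

1.00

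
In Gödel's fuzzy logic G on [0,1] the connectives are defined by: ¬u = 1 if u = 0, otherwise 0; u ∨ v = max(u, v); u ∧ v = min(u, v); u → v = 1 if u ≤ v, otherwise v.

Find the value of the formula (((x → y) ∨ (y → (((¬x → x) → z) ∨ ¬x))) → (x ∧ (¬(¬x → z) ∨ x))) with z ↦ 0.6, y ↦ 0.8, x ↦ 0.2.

(x → y): 0.2 ≤ 0.8, so result = 1
¬x: Gödel ¬ of 0.2 = 0 (operand ≠ 0)
(¬x → x): 0 ≤ 0.2, so result = 1
((¬x → x) → z): 1 > 0.6, so result = 0.6
¬x: Gödel ¬ of 0.2 = 0 (operand ≠ 0)
(((¬x → x) → z) ∨ ¬x) = max(0.6, 0) = 0.6
(y → (((¬x → x) → z) ∨ ¬x)): 0.8 > 0.6, so result = 0.6
((x → y) ∨ (y → (((¬x → x) → z) ∨ ¬x))) = max(1, 0.6) = 1
¬x: Gödel ¬ of 0.2 = 0 (operand ≠ 0)
(¬x → z): 0 ≤ 0.6, so result = 1
¬(¬x → z): Gödel ¬ of 1 = 0 (operand ≠ 0)
(¬(¬x → z) ∨ x) = max(0, 0.2) = 0.2
(x ∧ (¬(¬x → z) ∨ x)) = min(0.2, 0.2) = 0.2
(((x → y) ∨ (y → (((¬x → x) → z) ∨ ¬x))) → (x ∧ (¬(¬x → z) ∨ x))): 1 > 0.2, so result = 0.2

0.20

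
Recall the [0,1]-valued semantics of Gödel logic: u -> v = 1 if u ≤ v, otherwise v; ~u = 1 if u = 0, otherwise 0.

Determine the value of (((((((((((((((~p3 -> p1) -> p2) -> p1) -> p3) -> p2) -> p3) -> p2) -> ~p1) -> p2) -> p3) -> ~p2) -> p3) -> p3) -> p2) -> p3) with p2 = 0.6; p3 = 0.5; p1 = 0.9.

~p3: Gödel ¬ of 0.5 = 0 (operand ≠ 0)
(~p3 -> p1): 0 ≤ 0.9, so result = 1
((~p3 -> p1) -> p2): 1 > 0.6, so result = 0.6
(((~p3 -> p1) -> p2) -> p1): 0.6 ≤ 0.9, so result = 1
((((~p3 -> p1) -> p2) -> p1) -> p3): 1 > 0.5, so result = 0.5
(((((~p3 -> p1) -> p2) -> p1) -> p3) -> p2): 0.5 ≤ 0.6, so result = 1
((((((~p3 -> p1) -> p2) -> p1) -> p3) -> p2) -> p3): 1 > 0.5, so result = 0.5
(((((((~p3 -> p1) -> p2) -> p1) -> p3) -> p2) -> p3) -> p2): 0.5 ≤ 0.6, so result = 1
~p1: Gödel ¬ of 0.9 = 0 (operand ≠ 0)
((((((((~p3 -> p1) -> p2) -> p1) -> p3) -> p2) -> p3) -> p2) -> ~p1): 1 > 0, so result = 0
(((((((((~p3 -> p1) -> p2) -> p1) -> p3) -> p2) -> p3) -> p2) -> ~p1) -> p2): 0 ≤ 0.6, so result = 1
((((((((((~p3 -> p1) -> p2) -> p1) -> p3) -> p2) -> p3) -> p2) -> ~p1) -> p2) -> p3): 1 > 0.5, so result = 0.5
~p2: Gödel ¬ of 0.6 = 0 (operand ≠ 0)
(((((((((((~p3 -> p1) -> p2) -> p1) -> p3) -> p2) -> p3) -> p2) -> ~p1) -> p2) -> p3) -> ~p2): 0.5 > 0, so result = 0
((((((((((((~p3 -> p1) -> p2) -> p1) -> p3) -> p2) -> p3) -> p2) -> ~p1) -> p2) -> p3) -> ~p2) -> p3): 0 ≤ 0.5, so result = 1
(((((((((((((~p3 -> p1) -> p2) -> p1) -> p3) -> p2) -> p3) -> p2) -> ~p1) -> p2) -> p3) -> ~p2) -> p3) -> p3): 1 > 0.5, so result = 0.5
((((((((((((((~p3 -> p1) -> p2) -> p1) -> p3) -> p2) -> p3) -> p2) -> ~p1) -> p2) -> p3) -> ~p2) -> p3) -> p3) -> p2): 0.5 ≤ 0.6, so result = 1
(((((((((((((((~p3 -> p1) -> p2) -> p1) -> p3) -> p2) -> p3) -> p2) -> ~p1) -> p2) -> p3) -> ~p2) -> p3) -> p3) -> p2) -> p3): 1 > 0.5, so result = 0.5

0.50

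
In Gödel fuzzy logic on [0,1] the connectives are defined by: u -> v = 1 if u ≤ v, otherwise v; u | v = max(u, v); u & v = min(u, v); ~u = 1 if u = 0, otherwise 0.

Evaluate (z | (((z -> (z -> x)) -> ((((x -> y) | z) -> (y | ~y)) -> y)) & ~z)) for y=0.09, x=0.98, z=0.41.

(z -> x): 0.41 ≤ 0.98, so result = 1
(z -> (z -> x)): 0.41 ≤ 1, so result = 1
(x -> y): 0.98 > 0.09, so result = 0.09
((x -> y) | z) = max(0.09, 0.41) = 0.41
~y: Gödel ¬ of 0.09 = 0 (operand ≠ 0)
(y | ~y) = max(0.09, 0) = 0.09
(((x -> y) | z) -> (y | ~y)): 0.41 > 0.09, so result = 0.09
((((x -> y) | z) -> (y | ~y)) -> y): 0.09 ≤ 0.09, so result = 1
((z -> (z -> x)) -> ((((x -> y) | z) -> (y | ~y)) -> y)): 1 ≤ 1, so result = 1
~z: Gödel ¬ of 0.41 = 0 (operand ≠ 0)
(((z -> (z -> x)) -> ((((x -> y) | z) -> (y | ~y)) -> y)) & ~z) = min(1, 0) = 0
(z | (((z -> (z -> x)) -> ((((x -> y) | z) -> (y | ~y)) -> y)) & ~z)) = max(0.41, 0) = 0.41

0.41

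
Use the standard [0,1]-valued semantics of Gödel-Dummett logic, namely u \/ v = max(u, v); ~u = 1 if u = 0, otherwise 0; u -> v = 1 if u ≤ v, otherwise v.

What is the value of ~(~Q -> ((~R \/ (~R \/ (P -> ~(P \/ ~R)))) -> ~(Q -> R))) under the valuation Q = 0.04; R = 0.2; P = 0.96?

0.00

~Q: Gödel ¬ of 0.04 = 0 (operand ≠ 0)
~R: Gödel ¬ of 0.2 = 0 (operand ≠ 0)
~R: Gödel ¬ of 0.2 = 0 (operand ≠ 0)
~R: Gödel ¬ of 0.2 = 0 (operand ≠ 0)
(P \/ ~R) = max(0.96, 0) = 0.96
~(P \/ ~R): Gödel ¬ of 0.96 = 0 (operand ≠ 0)
(P -> ~(P \/ ~R)): 0.96 > 0, so result = 0
(~R \/ (P -> ~(P \/ ~R))) = max(0, 0) = 0
(~R \/ (~R \/ (P -> ~(P \/ ~R)))) = max(0, 0) = 0
(Q -> R): 0.04 ≤ 0.2, so result = 1
~(Q -> R): Gödel ¬ of 1 = 0 (operand ≠ 0)
((~R \/ (~R \/ (P -> ~(P \/ ~R)))) -> ~(Q -> R)): 0 ≤ 0, so result = 1
(~Q -> ((~R \/ (~R \/ (P -> ~(P \/ ~R)))) -> ~(Q -> R))): 0 ≤ 1, so result = 1
~(~Q -> ((~R \/ (~R \/ (P -> ~(P \/ ~R)))) -> ~(Q -> R))): Gödel ¬ of 1 = 0 (operand ≠ 0)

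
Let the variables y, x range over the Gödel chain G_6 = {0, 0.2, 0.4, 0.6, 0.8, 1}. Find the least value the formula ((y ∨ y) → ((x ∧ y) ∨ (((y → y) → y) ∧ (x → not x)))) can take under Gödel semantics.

0.20

The minimum is attained at y = 0.4, x = 0.2:
  (y ∨ y) = max(0.4, 0.4) = 0.4
  (x ∧ y) = min(0.2, 0.4) = 0.2
  (y → y): 0.4 ≤ 0.4, so result = 1
  ((y → y) → y): 1 > 0.4, so result = 0.4
  not x: Gödel ¬ of 0.2 = 0 (operand ≠ 0)
  (x → not x): 0.2 > 0, so result = 0
  (((y → y) → y) ∧ (x → not x)) = min(0.4, 0) = 0
  ((x ∧ y) ∨ (((y → y) → y) ∧ (x → not x))) = max(0.2, 0) = 0.2
  ((y ∨ y) → ((x ∧ y) ∨ (((y → y) → y) ∧ (x → not x)))): 0.4 > 0.2, so result = 0.2
Checking all 36 assignments confirms none give a value below 0.20.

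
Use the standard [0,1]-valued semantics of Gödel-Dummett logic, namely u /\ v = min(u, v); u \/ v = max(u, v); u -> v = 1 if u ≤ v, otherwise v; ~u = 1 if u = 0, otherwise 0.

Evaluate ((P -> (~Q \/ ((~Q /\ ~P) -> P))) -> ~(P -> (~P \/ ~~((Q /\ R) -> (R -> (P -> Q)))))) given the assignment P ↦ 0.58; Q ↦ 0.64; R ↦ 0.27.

~Q: Gödel ¬ of 0.64 = 0 (operand ≠ 0)
~Q: Gödel ¬ of 0.64 = 0 (operand ≠ 0)
~P: Gödel ¬ of 0.58 = 0 (operand ≠ 0)
(~Q /\ ~P) = min(0, 0) = 0
((~Q /\ ~P) -> P): 0 ≤ 0.58, so result = 1
(~Q \/ ((~Q /\ ~P) -> P)) = max(0, 1) = 1
(P -> (~Q \/ ((~Q /\ ~P) -> P))): 0.58 ≤ 1, so result = 1
~P: Gödel ¬ of 0.58 = 0 (operand ≠ 0)
(Q /\ R) = min(0.64, 0.27) = 0.27
(P -> Q): 0.58 ≤ 0.64, so result = 1
(R -> (P -> Q)): 0.27 ≤ 1, so result = 1
((Q /\ R) -> (R -> (P -> Q))): 0.27 ≤ 1, so result = 1
~((Q /\ R) -> (R -> (P -> Q))): Gödel ¬ of 1 = 0 (operand ≠ 0)
~~((Q /\ R) -> (R -> (P -> Q))): Gödel ¬ of 0 = 1 (operand is 0)
(~P \/ ~~((Q /\ R) -> (R -> (P -> Q)))) = max(0, 1) = 1
(P -> (~P \/ ~~((Q /\ R) -> (R -> (P -> Q))))): 0.58 ≤ 1, so result = 1
~(P -> (~P \/ ~~((Q /\ R) -> (R -> (P -> Q))))): Gödel ¬ of 1 = 0 (operand ≠ 0)
((P -> (~Q \/ ((~Q /\ ~P) -> P))) -> ~(P -> (~P \/ ~~((Q /\ R) -> (R -> (P -> Q)))))): 1 > 0, so result = 0

0.00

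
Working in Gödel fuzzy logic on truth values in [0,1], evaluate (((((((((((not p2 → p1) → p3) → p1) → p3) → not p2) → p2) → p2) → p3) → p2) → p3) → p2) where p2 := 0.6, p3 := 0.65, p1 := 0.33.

0.60

not p2: Gödel ¬ of 0.6 = 0 (operand ≠ 0)
(not p2 → p1): 0 ≤ 0.33, so result = 1
((not p2 → p1) → p3): 1 > 0.65, so result = 0.65
(((not p2 → p1) → p3) → p1): 0.65 > 0.33, so result = 0.33
((((not p2 → p1) → p3) → p1) → p3): 0.33 ≤ 0.65, so result = 1
not p2: Gödel ¬ of 0.6 = 0 (operand ≠ 0)
(((((not p2 → p1) → p3) → p1) → p3) → not p2): 1 > 0, so result = 0
((((((not p2 → p1) → p3) → p1) → p3) → not p2) → p2): 0 ≤ 0.6, so result = 1
(((((((not p2 → p1) → p3) → p1) → p3) → not p2) → p2) → p2): 1 > 0.6, so result = 0.6
((((((((not p2 → p1) → p3) → p1) → p3) → not p2) → p2) → p2) → p3): 0.6 ≤ 0.65, so result = 1
(((((((((not p2 → p1) → p3) → p1) → p3) → not p2) → p2) → p2) → p3) → p2): 1 > 0.6, so result = 0.6
((((((((((not p2 → p1) → p3) → p1) → p3) → not p2) → p2) → p2) → p3) → p2) → p3): 0.6 ≤ 0.65, so result = 1
(((((((((((not p2 → p1) → p3) → p1) → p3) → not p2) → p2) → p2) → p3) → p2) → p3) → p2): 1 > 0.6, so result = 0.6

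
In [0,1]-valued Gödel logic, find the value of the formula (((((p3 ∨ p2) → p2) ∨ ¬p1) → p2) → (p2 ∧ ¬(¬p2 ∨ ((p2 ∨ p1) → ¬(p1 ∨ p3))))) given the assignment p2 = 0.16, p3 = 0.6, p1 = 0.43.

(p3 ∨ p2) = max(0.6, 0.16) = 0.6
((p3 ∨ p2) → p2): 0.6 > 0.16, so result = 0.16
¬p1: Gödel ¬ of 0.43 = 0 (operand ≠ 0)
(((p3 ∨ p2) → p2) ∨ ¬p1) = max(0.16, 0) = 0.16
((((p3 ∨ p2) → p2) ∨ ¬p1) → p2): 0.16 ≤ 0.16, so result = 1
¬p2: Gödel ¬ of 0.16 = 0 (operand ≠ 0)
(p2 ∨ p1) = max(0.16, 0.43) = 0.43
(p1 ∨ p3) = max(0.43, 0.6) = 0.6
¬(p1 ∨ p3): Gödel ¬ of 0.6 = 0 (operand ≠ 0)
((p2 ∨ p1) → ¬(p1 ∨ p3)): 0.43 > 0, so result = 0
(¬p2 ∨ ((p2 ∨ p1) → ¬(p1 ∨ p3))) = max(0, 0) = 0
¬(¬p2 ∨ ((p2 ∨ p1) → ¬(p1 ∨ p3))): Gödel ¬ of 0 = 1 (operand is 0)
(p2 ∧ ¬(¬p2 ∨ ((p2 ∨ p1) → ¬(p1 ∨ p3)))) = min(0.16, 1) = 0.16
(((((p3 ∨ p2) → p2) ∨ ¬p1) → p2) → (p2 ∧ ¬(¬p2 ∨ ((p2 ∨ p1) → ¬(p1 ∨ p3))))): 1 > 0.16, so result = 0.16

0.16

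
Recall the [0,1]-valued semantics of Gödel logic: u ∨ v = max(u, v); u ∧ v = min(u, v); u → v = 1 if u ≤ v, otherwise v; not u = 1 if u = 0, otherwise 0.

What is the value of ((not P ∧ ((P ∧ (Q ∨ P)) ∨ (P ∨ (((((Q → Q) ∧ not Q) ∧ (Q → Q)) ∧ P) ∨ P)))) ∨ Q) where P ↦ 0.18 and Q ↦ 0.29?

not P: Gödel ¬ of 0.18 = 0 (operand ≠ 0)
(Q ∨ P) = max(0.29, 0.18) = 0.29
(P ∧ (Q ∨ P)) = min(0.18, 0.29) = 0.18
(Q → Q): 0.29 ≤ 0.29, so result = 1
not Q: Gödel ¬ of 0.29 = 0 (operand ≠ 0)
((Q → Q) ∧ not Q) = min(1, 0) = 0
(Q → Q): 0.29 ≤ 0.29, so result = 1
(((Q → Q) ∧ not Q) ∧ (Q → Q)) = min(0, 1) = 0
((((Q → Q) ∧ not Q) ∧ (Q → Q)) ∧ P) = min(0, 0.18) = 0
(((((Q → Q) ∧ not Q) ∧ (Q → Q)) ∧ P) ∨ P) = max(0, 0.18) = 0.18
(P ∨ (((((Q → Q) ∧ not Q) ∧ (Q → Q)) ∧ P) ∨ P)) = max(0.18, 0.18) = 0.18
((P ∧ (Q ∨ P)) ∨ (P ∨ (((((Q → Q) ∧ not Q) ∧ (Q → Q)) ∧ P) ∨ P))) = max(0.18, 0.18) = 0.18
(not P ∧ ((P ∧ (Q ∨ P)) ∨ (P ∨ (((((Q → Q) ∧ not Q) ∧ (Q → Q)) ∧ P) ∨ P)))) = min(0, 0.18) = 0
((not P ∧ ((P ∧ (Q ∨ P)) ∨ (P ∨ (((((Q → Q) ∧ not Q) ∧ (Q → Q)) ∧ P) ∨ P)))) ∨ Q) = max(0, 0.29) = 0.29

0.29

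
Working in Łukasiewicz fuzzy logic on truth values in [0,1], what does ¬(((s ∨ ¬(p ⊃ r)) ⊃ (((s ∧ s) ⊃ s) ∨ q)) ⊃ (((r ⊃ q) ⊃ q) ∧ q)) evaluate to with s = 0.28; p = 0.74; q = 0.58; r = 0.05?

(p ⊃ r): min(1, 1 − 0.74 + 0.05) = 0.31
¬(p ⊃ r): Łukasiewicz ¬ gives 1 − 0.31 = 0.69
(s ∨ ¬(p ⊃ r)) = max(0.28, 0.69) = 0.69
(s ∧ s) = min(0.28, 0.28) = 0.28
((s ∧ s) ⊃ s): min(1, 1 − 0.28 + 0.28) = 1
(((s ∧ s) ⊃ s) ∨ q) = max(1, 0.58) = 1
((s ∨ ¬(p ⊃ r)) ⊃ (((s ∧ s) ⊃ s) ∨ q)): min(1, 1 − 0.69 + 1) = 1
(r ⊃ q): min(1, 1 − 0.05 + 0.58) = 1
((r ⊃ q) ⊃ q): min(1, 1 − 1 + 0.58) = 0.58
(((r ⊃ q) ⊃ q) ∧ q) = min(0.58, 0.58) = 0.58
(((s ∨ ¬(p ⊃ r)) ⊃ (((s ∧ s) ⊃ s) ∨ q)) ⊃ (((r ⊃ q) ⊃ q) ∧ q)): min(1, 1 − 1 + 0.58) = 0.58
¬(((s ∨ ¬(p ⊃ r)) ⊃ (((s ∧ s) ⊃ s) ∨ q)) ⊃ (((r ⊃ q) ⊃ q) ∧ q)): Łukasiewicz ¬ gives 1 − 0.58 = 0.42

0.42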